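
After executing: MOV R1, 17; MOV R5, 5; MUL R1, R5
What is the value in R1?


Register state trace:
  MOV R1, 17  → R1 = 17
  MOV R5, 5  → R5 = 5
  MUL R1, R5  → R1 = 17 * 5 = 85
Final: R1 = 85

85


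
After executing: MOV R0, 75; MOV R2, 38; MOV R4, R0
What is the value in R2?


Register state trace:
  MOV R0, 75  → R0 = 75
  MOV R2, 38  → R2 = 38
  MOV R4, R0  → R4 = 75
Final: R2 = 38

38


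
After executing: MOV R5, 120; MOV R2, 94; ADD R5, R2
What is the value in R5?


Register state trace:
  MOV R5, 120  → R5 = 120
  MOV R2, 94  → R2 = 94
  ADD R5, R2  → R5 = 120 + 94 = 214
Final: R5 = 214

214


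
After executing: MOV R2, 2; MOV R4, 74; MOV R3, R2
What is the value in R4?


Register state trace:
  MOV R2, 2  → R2 = 2
  MOV R4, 74  → R4 = 74
  MOV R3, R2  → R3 = 2
Final: R4 = 74

74


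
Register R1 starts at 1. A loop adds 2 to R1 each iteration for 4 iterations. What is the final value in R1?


Starting value: R1 = 1
  Iter 1: R1 = 1 + 2 = 3
  Iter 2: R1 = 3 + 2 = 5
  Iter 3: R1 = 5 + 2 = 7
  Iter 4: R1 = 7 + 2 = 9
Final: R1 = 9

9


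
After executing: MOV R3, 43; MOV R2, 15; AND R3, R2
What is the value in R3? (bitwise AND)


Register state trace:
  MOV R3, 43  → R3 = 43 (0b00101011)
  MOV R2, 15  → R2 = 15 (0b00001111)
  AND R3, R2  → R3 = 43 AND 15 = 11 (0b00001011)
Final: R3 = 11

11


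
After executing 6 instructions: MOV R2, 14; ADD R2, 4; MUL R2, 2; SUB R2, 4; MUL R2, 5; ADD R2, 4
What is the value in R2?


Register state trace:
  MOV R2, 14  → R2 = 14
  ADD R2, 4  → R2 = 14 + 4 = 18
  MUL R2, 2  → R2 = 18 * 2 = 36
  SUB R2, 4  → R2 = 36 - 4 = 32
  MUL R2, 5  → R2 = 32 * 5 = 160
  ADD R2, 4  → R2 = 160 + 4 = 164
Final: R2 = 164

164


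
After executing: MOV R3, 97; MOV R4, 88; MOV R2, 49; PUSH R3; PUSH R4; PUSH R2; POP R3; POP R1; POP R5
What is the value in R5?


Stack trace (top is rightmost):
  MOV R3, 97  → R3 = 97
  MOV R4, 88  → R4 = 88
  MOV R2, 49  → R2 = 49
  PUSH R3  → stack: [97]
  PUSH R4  → stack: [97, 88]
  PUSH R2  → stack: [97, 88, 49]
  POP R3  → R3 = 49, stack: [97, 88]
  POP R1  → R1 = 88, stack: [97]
  POP R5  → R5 = 97, stack: []
Final: R5 = 97

97


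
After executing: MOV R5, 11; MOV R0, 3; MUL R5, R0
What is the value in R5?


Register state trace:
  MOV R5, 11  → R5 = 11
  MOV R0, 3  → R0 = 3
  MUL R5, R0  → R5 = 11 * 3 = 33
Final: R5 = 33

33


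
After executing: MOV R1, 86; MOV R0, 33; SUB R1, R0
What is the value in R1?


Register state trace:
  MOV R1, 86  → R1 = 86
  MOV R0, 33  → R0 = 33
  SUB R1, R0  → R1 = 86 - 33 = 53
Final: R1 = 53

53


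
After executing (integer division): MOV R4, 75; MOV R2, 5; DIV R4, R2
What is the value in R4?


Register state trace:
  MOV R4, 75  → R4 = 75
  MOV R2, 5  → R2 = 5
  DIV R4, R2  → R4 = 75 // 5 = 15
Final: R4 = 15

15


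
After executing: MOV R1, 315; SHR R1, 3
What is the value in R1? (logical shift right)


Register state trace:
  MOV R1, 315  → R1 = 315
  SHR R1, 3  → R1 = 315 >> 3 = 315 // 2^3 = 39
Final: R1 = 39

39


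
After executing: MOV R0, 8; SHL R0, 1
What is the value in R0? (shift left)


Register state trace:
  MOV R0, 8  → R0 = 8
  SHL R0, 1  → R0 = 8 << 1 = 8 * 2^1 = 16
Final: R0 = 16

16


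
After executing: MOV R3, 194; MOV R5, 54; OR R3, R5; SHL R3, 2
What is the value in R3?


Register state trace:
  MOV R3, 194  → R3 = 194 (0b11000010)
  MOV R5, 54  → R5 = 54 (0b00110110)
  OR R3, R5  → R3 = 194 OR 54 = 246 (0b11110110)
  SHL R3, 2  → R3 = 246 << 2 = 984
Final: R3 = 984

984


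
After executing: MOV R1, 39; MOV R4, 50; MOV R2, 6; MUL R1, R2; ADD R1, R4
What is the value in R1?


Register state trace:
  MOV R1, 39  → R1 = 39
  MOV R4, 50  → R4 = 50
  MOV R2, 6  → R2 = 6
  MUL R1, R2  → R1 = 39 * 6 = 234
  ADD R1, R4  → R1 = 234 + 50 = 284
Final: R1 = 284

284


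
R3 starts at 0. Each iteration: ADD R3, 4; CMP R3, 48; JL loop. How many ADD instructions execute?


Loop trace (R3 starts at 0, target 48, step 4):
  ADD #1: R3 = 0 + 4 = 4  → 4 < 48, loop
  ADD #2: R3 = 4 + 4 = 8  → 8 < 48, loop
  ADD #3: R3 = 8 + 4 = 12  → 12 < 48, loop
  ADD #4: R3 = 12 + 4 = 16  → 16 < 48, loop
  ADD #5: R3 = 16 + 4 = 20  → 20 < 48, loop
  ADD #6: R3 = 20 + 4 = 24  → 24 < 48, loop
  ADD #7: R3 = 24 + 4 = 28  → 28 < 48, loop
  ADD #8: R3 = 28 + 4 = 32  → 32 < 48, loop
  ADD #9: R3 = 32 + 4 = 36  → 36 < 48, loop
  ADD #10: R3 = 36 + 4 = 40  → 40 < 48, loop
  ADD #11: R3 = 40 + 4 = 44  → 44 < 48, loop
  ADD #12: R3 = 44 + 4 = 48  → 48 >= 48, exit
Total ADD instructions: 12

12


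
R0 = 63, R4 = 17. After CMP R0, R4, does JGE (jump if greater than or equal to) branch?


Trace:
  R0 = 63, R4 = 17
  CMP R0, R4  → compares 63 vs 17
  JGE checks: is 63 greater than or equal to 17?
  63 > 17, so condition is true
Branch taken: Yes

Yes


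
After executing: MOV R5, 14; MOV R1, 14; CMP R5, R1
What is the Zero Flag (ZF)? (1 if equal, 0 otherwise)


Register state trace:
  MOV R5, 14  → R5 = 14
  MOV R1, 14  → R1 = 14
  CMP R5, R1  → computes 14 - 14 = 0
  Result is zero, so values are equal
ZF = 1

1


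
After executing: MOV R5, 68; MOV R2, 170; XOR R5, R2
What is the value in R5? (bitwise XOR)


Register state trace:
  MOV R5, 68  → R5 = 68 (0b01000100)
  MOV R2, 170  → R2 = 170 (0b10101010)
  XOR R5, R2  → R5 = 68 XOR 170 = 238 (0b11101110)
Final: R5 = 238

238


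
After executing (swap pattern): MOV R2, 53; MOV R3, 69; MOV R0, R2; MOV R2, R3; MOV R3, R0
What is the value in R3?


Register state trace (swap pattern):
  MOV R2, 53  → R2 = 53
  MOV R3, 69  → R3 = 69
  MOV R0, R2  → R0 = 53  (save R2)
  MOV R2, R3  → R2 = 69  (R2 gets R3's value)
  MOV R3, R0  → R3 = 53  (R3 gets saved value)
Final: R3 = 53

53


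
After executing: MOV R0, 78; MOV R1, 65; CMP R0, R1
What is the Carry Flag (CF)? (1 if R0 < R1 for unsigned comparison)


Register state trace:
  MOV R0, 78  → R0 = 78
  MOV R1, 65  → R1 = 65
  CMP R0, R1  → unsigned 78 - 65: no borrow
  78 >= 65, so CF = 0
CF = 0

0


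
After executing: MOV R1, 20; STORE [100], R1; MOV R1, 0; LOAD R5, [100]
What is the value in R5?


Register and memory trace:
  MOV R1, 20  → R1 = 20
  STORE [100], R1  → mem[100] = 20
  MOV R1, 0  → R1 = 0
  LOAD R5, [100]  → R5 = mem[100] = 20
Final: R5 = 20

20


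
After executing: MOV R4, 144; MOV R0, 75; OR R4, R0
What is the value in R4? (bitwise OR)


Register state trace:
  MOV R4, 144  → R4 = 144 (0b10010000)
  MOV R0, 75  → R0 = 75 (0b01001011)
  OR R4, R0   → R4 = 144 OR 75 = 219 (0b11011011)
Final: R4 = 219

219


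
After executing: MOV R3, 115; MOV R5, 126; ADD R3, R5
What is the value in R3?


Register state trace:
  MOV R3, 115  → R3 = 115
  MOV R5, 126  → R5 = 126
  ADD R3, R5  → R3 = 115 + 126 = 241
Final: R3 = 241

241


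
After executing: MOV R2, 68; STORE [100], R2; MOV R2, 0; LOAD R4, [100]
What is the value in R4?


Register and memory trace:
  MOV R2, 68  → R2 = 68
  STORE [100], R2  → mem[100] = 68
  MOV R2, 0  → R2 = 0
  LOAD R4, [100]  → R4 = mem[100] = 68
Final: R4 = 68

68


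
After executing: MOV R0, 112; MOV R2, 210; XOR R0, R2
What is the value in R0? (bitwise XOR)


Register state trace:
  MOV R0, 112  → R0 = 112 (0b01110000)
  MOV R2, 210  → R2 = 210 (0b11010010)
  XOR R0, R2  → R0 = 112 XOR 210 = 162 (0b10100010)
Final: R0 = 162

162


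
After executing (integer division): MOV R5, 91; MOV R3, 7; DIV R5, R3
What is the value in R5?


Register state trace:
  MOV R5, 91  → R5 = 91
  MOV R3, 7  → R3 = 7
  DIV R5, R3  → R5 = 91 // 7 = 13
Final: R5 = 13

13


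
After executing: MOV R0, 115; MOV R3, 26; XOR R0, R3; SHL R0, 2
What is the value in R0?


Register state trace:
  MOV R0, 115  → R0 = 115 (0b01110011)
  MOV R3, 26  → R3 = 26 (0b00011010)
  XOR R0, R3  → R0 = 115 XOR 26 = 105 (0b01101001)
  SHL R0, 2  → R0 = 105 << 2 = 420
Final: R0 = 420

420


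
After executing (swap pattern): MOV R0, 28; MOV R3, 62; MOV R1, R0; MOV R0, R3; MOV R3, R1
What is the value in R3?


Register state trace (swap pattern):
  MOV R0, 28  → R0 = 28
  MOV R3, 62  → R3 = 62
  MOV R1, R0  → R1 = 28  (save R0)
  MOV R0, R3  → R0 = 62  (R0 gets R3's value)
  MOV R3, R1  → R3 = 28  (R3 gets saved value)
Final: R3 = 28

28


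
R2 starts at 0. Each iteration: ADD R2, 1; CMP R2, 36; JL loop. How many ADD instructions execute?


Loop trace (R2 starts at 0, target 36, step 1):
  ADD #1: R2 = 0 + 1 = 1  → 1 < 36, loop
  ADD #2: R2 = 1 + 1 = 2  → 2 < 36, loop
  ADD #3: R2 = 2 + 1 = 3  → 3 < 36, loop
  ADD #4: R2 = 3 + 1 = 4  → 4 < 36, loop
  ADD #5: R2 = 4 + 1 = 5  → 5 < 36, loop
  ADD #6: R2 = 5 + 1 = 6  → 6 < 36, loop
  ADD #7: R2 = 6 + 1 = 7  → 7 < 36, loop
  ADD #8: R2 = 7 + 1 = 8  → 8 < 36, loop
  ADD #9: R2 = 8 + 1 = 9  → 9 < 36, loop
  ADD #10: R2 = 9 + 1 = 10  → 10 < 36, loop
  ADD #11: R2 = 10 + 1 = 11  → 11 < 36, loop
  ADD #12: R2 = 11 + 1 = 12  → 12 < 36, loop
  ADD #13: R2 = 12 + 1 = 13  → 13 < 36, loop
  ADD #14: R2 = 13 + 1 = 14  → 14 < 36, loop
  ADD #15: R2 = 14 + 1 = 15  → 15 < 36, loop
  ADD #16: R2 = 15 + 1 = 16  → 16 < 36, loop
  ADD #17: R2 = 16 + 1 = 17  → 17 < 36, loop
  ADD #18: R2 = 17 + 1 = 18  → 18 < 36, loop
  ADD #19: R2 = 18 + 1 = 19  → 19 < 36, loop
  ADD #20: R2 = 19 + 1 = 20  → 20 < 36, loop
  ADD #21: R2 = 20 + 1 = 21  → 21 < 36, loop
  ADD #22: R2 = 21 + 1 = 22  → 22 < 36, loop
  ADD #23: R2 = 22 + 1 = 23  → 23 < 36, loop
  ADD #24: R2 = 23 + 1 = 24  → 24 < 36, loop
  ADD #25: R2 = 24 + 1 = 25  → 25 < 36, loop
  ADD #26: R2 = 25 + 1 = 26  → 26 < 36, loop
  ADD #27: R2 = 26 + 1 = 27  → 27 < 36, loop
  ADD #28: R2 = 27 + 1 = 28  → 28 < 36, loop
  ADD #29: R2 = 28 + 1 = 29  → 29 < 36, loop
  ADD #30: R2 = 29 + 1 = 30  → 30 < 36, loop
  ADD #31: R2 = 30 + 1 = 31  → 31 < 36, loop
  ADD #32: R2 = 31 + 1 = 32  → 32 < 36, loop
  ADD #33: R2 = 32 + 1 = 33  → 33 < 36, loop
  ADD #34: R2 = 33 + 1 = 34  → 34 < 36, loop
  ADD #35: R2 = 34 + 1 = 35  → 35 < 36, loop
  ADD #36: R2 = 35 + 1 = 36  → 36 >= 36, exit
Total ADD instructions: 36

36


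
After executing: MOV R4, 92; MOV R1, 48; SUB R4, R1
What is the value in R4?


Register state trace:
  MOV R4, 92  → R4 = 92
  MOV R1, 48  → R1 = 48
  SUB R4, R1  → R4 = 92 - 48 = 44
Final: R4 = 44

44


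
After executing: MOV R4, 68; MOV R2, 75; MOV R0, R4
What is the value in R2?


Register state trace:
  MOV R4, 68  → R4 = 68
  MOV R2, 75  → R2 = 75
  MOV R0, R4  → R0 = 68
Final: R2 = 75

75


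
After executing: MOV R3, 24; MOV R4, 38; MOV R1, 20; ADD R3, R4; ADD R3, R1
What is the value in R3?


Register state trace:
  MOV R3, 24  → R3 = 24
  MOV R4, 38  → R4 = 38
  MOV R1, 20  → R1 = 20
  ADD R3, R4  → R3 = 24 + 38 = 62
  ADD R3, R1  → R3 = 62 + 20 = 82
Final: R3 = 82

82


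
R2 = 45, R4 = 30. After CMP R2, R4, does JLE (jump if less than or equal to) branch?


Trace:
  R2 = 45, R4 = 30
  CMP R2, R4  → compares 45 vs 30
  JLE checks: is 45 less than or equal to 30?
  45 > 30, so condition is false
Branch taken: No

No


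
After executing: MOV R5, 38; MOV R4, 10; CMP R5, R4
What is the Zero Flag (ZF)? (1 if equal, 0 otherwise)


Register state trace:
  MOV R5, 38  → R5 = 38
  MOV R4, 10  → R4 = 10
  CMP R5, R4  → computes 38 - 10 = 28
  Result is nonzero, so values are not equal
ZF = 0

0


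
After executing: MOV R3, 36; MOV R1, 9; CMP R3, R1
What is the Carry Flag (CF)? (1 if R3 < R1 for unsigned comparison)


Register state trace:
  MOV R3, 36  → R3 = 36
  MOV R1, 9  → R1 = 9
  CMP R3, R1  → unsigned 36 - 9: no borrow
  36 >= 9, so CF = 0
CF = 0

0


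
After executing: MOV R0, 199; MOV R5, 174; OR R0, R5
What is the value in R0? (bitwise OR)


Register state trace:
  MOV R0, 199  → R0 = 199 (0b11000111)
  MOV R5, 174  → R5 = 174 (0b10101110)
  OR R0, R5   → R0 = 199 OR 174 = 239 (0b11101111)
Final: R0 = 239

239


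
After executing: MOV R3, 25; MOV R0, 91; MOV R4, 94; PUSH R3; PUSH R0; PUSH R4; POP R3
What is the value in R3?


Stack trace (top is rightmost):
  MOV R3, 25  → R3 = 25
  MOV R0, 91  → R0 = 91
  MOV R4, 94  → R4 = 94
  PUSH R3  → stack: [25]
  PUSH R0  → stack: [25, 91]
  PUSH R4  → stack: [25, 91, 94]
  POP R3  → R3 = 94, stack: [25, 91]
Final: R3 = 94

94


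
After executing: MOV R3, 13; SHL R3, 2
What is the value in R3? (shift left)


Register state trace:
  MOV R3, 13  → R3 = 13
  SHL R3, 2  → R3 = 13 << 2 = 13 * 2^2 = 52
Final: R3 = 52

52


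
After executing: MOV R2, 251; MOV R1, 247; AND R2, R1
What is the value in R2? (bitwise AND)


Register state trace:
  MOV R2, 251  → R2 = 251 (0b11111011)
  MOV R1, 247  → R1 = 247 (0b11110111)
  AND R2, R1  → R2 = 251 AND 247 = 243 (0b11110011)
Final: R2 = 243

243


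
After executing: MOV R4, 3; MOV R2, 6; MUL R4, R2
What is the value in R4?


Register state trace:
  MOV R4, 3  → R4 = 3
  MOV R2, 6  → R2 = 6
  MUL R4, R2  → R4 = 3 * 6 = 18
Final: R4 = 18

18


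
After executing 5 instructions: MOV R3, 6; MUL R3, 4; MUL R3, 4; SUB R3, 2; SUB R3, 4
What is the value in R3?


Register state trace:
  MOV R3, 6  → R3 = 6
  MUL R3, 4  → R3 = 6 * 4 = 24
  MUL R3, 4  → R3 = 24 * 4 = 96
  SUB R3, 2  → R3 = 96 - 2 = 94
  SUB R3, 4  → R3 = 94 - 4 = 90
Final: R3 = 90

90


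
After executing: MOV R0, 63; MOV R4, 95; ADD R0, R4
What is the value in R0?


Register state trace:
  MOV R0, 63  → R0 = 63
  MOV R4, 95  → R4 = 95
  ADD R0, R4  → R0 = 63 + 95 = 158
Final: R0 = 158

158


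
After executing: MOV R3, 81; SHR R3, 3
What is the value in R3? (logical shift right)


Register state trace:
  MOV R3, 81  → R3 = 81
  SHR R3, 3  → R3 = 81 >> 3 = 81 // 2^3 = 10
Final: R3 = 10

10


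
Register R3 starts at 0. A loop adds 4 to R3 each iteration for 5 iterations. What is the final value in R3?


Starting value: R3 = 0
  Iter 1: R3 = 0 + 4 = 4
  Iter 2: R3 = 4 + 4 = 8
  Iter 3: R3 = 8 + 4 = 12
  Iter 4: R3 = 12 + 4 = 16
  Iter 5: R3 = 16 + 4 = 20
Final: R3 = 20

20


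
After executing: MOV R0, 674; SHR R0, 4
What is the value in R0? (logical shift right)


Register state trace:
  MOV R0, 674  → R0 = 674
  SHR R0, 4  → R0 = 674 >> 4 = 674 // 2^4 = 42
Final: R0 = 42

42


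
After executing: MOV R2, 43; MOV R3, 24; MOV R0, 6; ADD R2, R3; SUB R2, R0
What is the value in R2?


Register state trace:
  MOV R2, 43  → R2 = 43
  MOV R3, 24  → R3 = 24
  MOV R0, 6  → R0 = 6
  ADD R2, R3  → R2 = 43 + 24 = 67
  SUB R2, R0  → R2 = 67 - 6 = 61
Final: R2 = 61

61


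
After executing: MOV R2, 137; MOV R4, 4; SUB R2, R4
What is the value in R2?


Register state trace:
  MOV R2, 137  → R2 = 137
  MOV R4, 4  → R4 = 4
  SUB R2, R4  → R2 = 137 - 4 = 133
Final: R2 = 133

133


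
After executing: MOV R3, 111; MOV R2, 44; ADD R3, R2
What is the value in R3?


Register state trace:
  MOV R3, 111  → R3 = 111
  MOV R2, 44  → R2 = 44
  ADD R3, R2  → R3 = 111 + 44 = 155
Final: R3 = 155

155


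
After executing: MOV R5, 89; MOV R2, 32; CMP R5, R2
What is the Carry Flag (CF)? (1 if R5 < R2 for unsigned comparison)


Register state trace:
  MOV R5, 89  → R5 = 89
  MOV R2, 32  → R2 = 32
  CMP R5, R2  → unsigned 89 - 32: no borrow
  89 >= 32, so CF = 0
CF = 0

0


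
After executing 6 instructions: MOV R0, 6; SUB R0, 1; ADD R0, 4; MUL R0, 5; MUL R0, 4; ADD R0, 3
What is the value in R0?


Register state trace:
  MOV R0, 6  → R0 = 6
  SUB R0, 1  → R0 = 6 - 1 = 5
  ADD R0, 4  → R0 = 5 + 4 = 9
  MUL R0, 5  → R0 = 9 * 5 = 45
  MUL R0, 4  → R0 = 45 * 4 = 180
  ADD R0, 3  → R0 = 180 + 3 = 183
Final: R0 = 183

183


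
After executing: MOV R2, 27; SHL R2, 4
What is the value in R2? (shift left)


Register state trace:
  MOV R2, 27  → R2 = 27
  SHL R2, 4  → R2 = 27 << 4 = 27 * 2^4 = 432
Final: R2 = 432

432


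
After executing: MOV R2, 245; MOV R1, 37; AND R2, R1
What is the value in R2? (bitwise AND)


Register state trace:
  MOV R2, 245  → R2 = 245 (0b11110101)
  MOV R1, 37  → R1 = 37 (0b00100101)
  AND R2, R1  → R2 = 245 AND 37 = 37 (0b00100101)
Final: R2 = 37

37


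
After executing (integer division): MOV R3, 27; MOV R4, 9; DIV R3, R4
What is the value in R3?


Register state trace:
  MOV R3, 27  → R3 = 27
  MOV R4, 9  → R4 = 9
  DIV R3, R4  → R3 = 27 // 9 = 3
Final: R3 = 3

3


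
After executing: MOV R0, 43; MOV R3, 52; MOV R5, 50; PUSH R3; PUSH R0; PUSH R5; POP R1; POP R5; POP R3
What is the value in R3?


Stack trace (top is rightmost):
  MOV R0, 43  → R0 = 43
  MOV R3, 52  → R3 = 52
  MOV R5, 50  → R5 = 50
  PUSH R3  → stack: [52]
  PUSH R0  → stack: [52, 43]
  PUSH R5  → stack: [52, 43, 50]
  POP R1  → R1 = 50, stack: [52, 43]
  POP R5  → R5 = 43, stack: [52]
  POP R3  → R3 = 52, stack: []
Final: R3 = 52

52


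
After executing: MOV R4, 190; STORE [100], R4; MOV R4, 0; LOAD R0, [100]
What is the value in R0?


Register and memory trace:
  MOV R4, 190  → R4 = 190
  STORE [100], R4  → mem[100] = 190
  MOV R4, 0  → R4 = 0
  LOAD R0, [100]  → R0 = mem[100] = 190
Final: R0 = 190

190


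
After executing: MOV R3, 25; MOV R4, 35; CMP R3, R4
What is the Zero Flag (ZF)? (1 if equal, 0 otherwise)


Register state trace:
  MOV R3, 25  → R3 = 25
  MOV R4, 35  → R4 = 35
  CMP R3, R4  → computes 25 - 35 = -10
  Result is nonzero, so values are not equal
ZF = 0

0


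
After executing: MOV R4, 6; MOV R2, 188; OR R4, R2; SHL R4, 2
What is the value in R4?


Register state trace:
  MOV R4, 6  → R4 = 6 (0b00000110)
  MOV R2, 188  → R2 = 188 (0b10111100)
  OR R4, R2  → R4 = 6 OR 188 = 190 (0b10111110)
  SHL R4, 2  → R4 = 190 << 2 = 760
Final: R4 = 760

760


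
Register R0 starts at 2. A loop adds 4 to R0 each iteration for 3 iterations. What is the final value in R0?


Starting value: R0 = 2
  Iter 1: R0 = 2 + 4 = 6
  Iter 2: R0 = 6 + 4 = 10
  Iter 3: R0 = 10 + 4 = 14
Final: R0 = 14

14


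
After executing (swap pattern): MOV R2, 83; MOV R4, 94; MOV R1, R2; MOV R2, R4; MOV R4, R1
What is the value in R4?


Register state trace (swap pattern):
  MOV R2, 83  → R2 = 83
  MOV R4, 94  → R4 = 94
  MOV R1, R2  → R1 = 83  (save R2)
  MOV R2, R4  → R2 = 94  (R2 gets R4's value)
  MOV R4, R1  → R4 = 83  (R4 gets saved value)
Final: R4 = 83

83


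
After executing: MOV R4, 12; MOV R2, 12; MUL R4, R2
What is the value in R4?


Register state trace:
  MOV R4, 12  → R4 = 12
  MOV R2, 12  → R2 = 12
  MUL R4, R2  → R4 = 12 * 12 = 144
Final: R4 = 144

144


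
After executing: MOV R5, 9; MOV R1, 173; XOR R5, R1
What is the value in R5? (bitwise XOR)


Register state trace:
  MOV R5, 9  → R5 = 9 (0b00001001)
  MOV R1, 173  → R1 = 173 (0b10101101)
  XOR R5, R1  → R5 = 9 XOR 173 = 164 (0b10100100)
Final: R5 = 164

164


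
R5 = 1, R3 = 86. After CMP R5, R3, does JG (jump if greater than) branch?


Trace:
  R5 = 1, R3 = 86
  CMP R5, R3  → compares 1 vs 86
  JG checks: is 1 greater than 86?
  1 < 86, so condition is false
Branch taken: No

No


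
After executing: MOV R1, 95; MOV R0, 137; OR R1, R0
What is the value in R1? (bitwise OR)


Register state trace:
  MOV R1, 95  → R1 = 95 (0b01011111)
  MOV R0, 137  → R0 = 137 (0b10001001)
  OR R1, R0   → R1 = 95 OR 137 = 223 (0b11011111)
Final: R1 = 223

223


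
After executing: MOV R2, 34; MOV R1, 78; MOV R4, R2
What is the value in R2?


Register state trace:
  MOV R2, 34  → R2 = 34
  MOV R1, 78  → R1 = 78
  MOV R4, R2  → R4 = 34
Final: R2 = 34

34


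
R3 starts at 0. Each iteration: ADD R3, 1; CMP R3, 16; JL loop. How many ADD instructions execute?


Loop trace (R3 starts at 0, target 16, step 1):
  ADD #1: R3 = 0 + 1 = 1  → 1 < 16, loop
  ADD #2: R3 = 1 + 1 = 2  → 2 < 16, loop
  ADD #3: R3 = 2 + 1 = 3  → 3 < 16, loop
  ADD #4: R3 = 3 + 1 = 4  → 4 < 16, loop
  ADD #5: R3 = 4 + 1 = 5  → 5 < 16, loop
  ADD #6: R3 = 5 + 1 = 6  → 6 < 16, loop
  ADD #7: R3 = 6 + 1 = 7  → 7 < 16, loop
  ADD #8: R3 = 7 + 1 = 8  → 8 < 16, loop
  ADD #9: R3 = 8 + 1 = 9  → 9 < 16, loop
  ADD #10: R3 = 9 + 1 = 10  → 10 < 16, loop
  ADD #11: R3 = 10 + 1 = 11  → 11 < 16, loop
  ADD #12: R3 = 11 + 1 = 12  → 12 < 16, loop
  ADD #13: R3 = 12 + 1 = 13  → 13 < 16, loop
  ADD #14: R3 = 13 + 1 = 14  → 14 < 16, loop
  ADD #15: R3 = 14 + 1 = 15  → 15 < 16, loop
  ADD #16: R3 = 15 + 1 = 16  → 16 >= 16, exit
Total ADD instructions: 16

16


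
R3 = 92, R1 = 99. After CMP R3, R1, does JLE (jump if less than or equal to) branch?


Trace:
  R3 = 92, R1 = 99
  CMP R3, R1  → compares 92 vs 99
  JLE checks: is 92 less than or equal to 99?
  92 < 99, so condition is true
Branch taken: Yes

Yes


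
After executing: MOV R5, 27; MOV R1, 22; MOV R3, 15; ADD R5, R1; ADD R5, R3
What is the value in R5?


Register state trace:
  MOV R5, 27  → R5 = 27
  MOV R1, 22  → R1 = 22
  MOV R3, 15  → R3 = 15
  ADD R5, R1  → R5 = 27 + 22 = 49
  ADD R5, R3  → R5 = 49 + 15 = 64
Final: R5 = 64

64


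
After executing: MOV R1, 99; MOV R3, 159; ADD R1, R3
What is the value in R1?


Register state trace:
  MOV R1, 99  → R1 = 99
  MOV R3, 159  → R3 = 159
  ADD R1, R3  → R1 = 99 + 159 = 258
Final: R1 = 258

258


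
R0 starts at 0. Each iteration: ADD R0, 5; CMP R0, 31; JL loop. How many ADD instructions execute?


Loop trace (R0 starts at 0, target 31, step 5):
  ADD #1: R0 = 0 + 5 = 5  → 5 < 31, loop
  ADD #2: R0 = 5 + 5 = 10  → 10 < 31, loop
  ADD #3: R0 = 10 + 5 = 15  → 15 < 31, loop
  ADD #4: R0 = 15 + 5 = 20  → 20 < 31, loop
  ADD #5: R0 = 20 + 5 = 25  → 25 < 31, loop
  ADD #6: R0 = 25 + 5 = 30  → 30 < 31, loop
  ADD #7: R0 = 30 + 5 = 35  → 35 >= 31, exit
Total ADD instructions: 7

7


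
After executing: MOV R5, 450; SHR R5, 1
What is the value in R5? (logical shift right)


Register state trace:
  MOV R5, 450  → R5 = 450
  SHR R5, 1  → R5 = 450 >> 1 = 450 // 2^1 = 225
Final: R5 = 225

225


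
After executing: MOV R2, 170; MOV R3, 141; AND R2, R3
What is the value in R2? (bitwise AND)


Register state trace:
  MOV R2, 170  → R2 = 170 (0b10101010)
  MOV R3, 141  → R3 = 141 (0b10001101)
  AND R2, R3  → R2 = 170 AND 141 = 136 (0b10001000)
Final: R2 = 136

136


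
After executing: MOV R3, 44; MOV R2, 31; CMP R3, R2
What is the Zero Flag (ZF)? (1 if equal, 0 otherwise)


Register state trace:
  MOV R3, 44  → R3 = 44
  MOV R2, 31  → R2 = 31
  CMP R3, R2  → computes 44 - 31 = 13
  Result is nonzero, so values are not equal
ZF = 0

0


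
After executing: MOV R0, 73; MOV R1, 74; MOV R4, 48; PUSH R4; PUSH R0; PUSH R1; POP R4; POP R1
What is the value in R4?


Stack trace (top is rightmost):
  MOV R0, 73  → R0 = 73
  MOV R1, 74  → R1 = 74
  MOV R4, 48  → R4 = 48
  PUSH R4  → stack: [48]
  PUSH R0  → stack: [48, 73]
  PUSH R1  → stack: [48, 73, 74]
  POP R4  → R4 = 74, stack: [48, 73]
  POP R1  → R1 = 73, stack: [48]
Final: R4 = 74

74


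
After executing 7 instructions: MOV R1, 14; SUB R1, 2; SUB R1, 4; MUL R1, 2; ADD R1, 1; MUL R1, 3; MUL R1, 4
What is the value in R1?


Register state trace:
  MOV R1, 14  → R1 = 14
  SUB R1, 2  → R1 = 14 - 2 = 12
  SUB R1, 4  → R1 = 12 - 4 = 8
  MUL R1, 2  → R1 = 8 * 2 = 16
  ADD R1, 1  → R1 = 16 + 1 = 17
  MUL R1, 3  → R1 = 17 * 3 = 51
  MUL R1, 4  → R1 = 51 * 4 = 204
Final: R1 = 204

204


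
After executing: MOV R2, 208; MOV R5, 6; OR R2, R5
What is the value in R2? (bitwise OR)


Register state trace:
  MOV R2, 208  → R2 = 208 (0b11010000)
  MOV R5, 6  → R5 = 6 (0b00000110)
  OR R2, R5   → R2 = 208 OR 6 = 214 (0b11010110)
Final: R2 = 214

214


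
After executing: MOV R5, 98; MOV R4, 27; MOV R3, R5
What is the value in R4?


Register state trace:
  MOV R5, 98  → R5 = 98
  MOV R4, 27  → R4 = 27
  MOV R3, R5  → R3 = 98
Final: R4 = 27

27


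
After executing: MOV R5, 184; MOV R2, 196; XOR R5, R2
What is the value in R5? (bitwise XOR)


Register state trace:
  MOV R5, 184  → R5 = 184 (0b10111000)
  MOV R2, 196  → R2 = 196 (0b11000100)
  XOR R5, R2  → R5 = 184 XOR 196 = 124 (0b01111100)
Final: R5 = 124

124


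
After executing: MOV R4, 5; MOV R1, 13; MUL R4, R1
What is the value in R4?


Register state trace:
  MOV R4, 5  → R4 = 5
  MOV R1, 13  → R1 = 13
  MUL R4, R1  → R4 = 5 * 13 = 65
Final: R4 = 65

65


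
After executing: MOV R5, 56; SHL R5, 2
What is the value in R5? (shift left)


Register state trace:
  MOV R5, 56  → R5 = 56
  SHL R5, 2  → R5 = 56 << 2 = 56 * 2^2 = 224
Final: R5 = 224

224


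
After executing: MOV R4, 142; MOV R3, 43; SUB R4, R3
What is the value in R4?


Register state trace:
  MOV R4, 142  → R4 = 142
  MOV R3, 43  → R3 = 43
  SUB R4, R3  → R4 = 142 - 43 = 99
Final: R4 = 99

99


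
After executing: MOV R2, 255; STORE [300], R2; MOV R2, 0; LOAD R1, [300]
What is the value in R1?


Register and memory trace:
  MOV R2, 255  → R2 = 255
  STORE [300], R2  → mem[300] = 255
  MOV R2, 0  → R2 = 0
  LOAD R1, [300]  → R1 = mem[300] = 255
Final: R1 = 255

255


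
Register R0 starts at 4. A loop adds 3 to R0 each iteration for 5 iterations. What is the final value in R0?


Starting value: R0 = 4
  Iter 1: R0 = 4 + 3 = 7
  Iter 2: R0 = 7 + 3 = 10
  Iter 3: R0 = 10 + 3 = 13
  Iter 4: R0 = 13 + 3 = 16
  Iter 5: R0 = 16 + 3 = 19
Final: R0 = 19

19


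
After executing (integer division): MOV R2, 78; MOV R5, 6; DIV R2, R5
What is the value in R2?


Register state trace:
  MOV R2, 78  → R2 = 78
  MOV R5, 6  → R5 = 6
  DIV R2, R5  → R2 = 78 // 6 = 13
Final: R2 = 13

13


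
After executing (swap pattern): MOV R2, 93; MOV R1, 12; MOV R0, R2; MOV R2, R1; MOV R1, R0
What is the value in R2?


Register state trace (swap pattern):
  MOV R2, 93  → R2 = 93
  MOV R1, 12  → R1 = 12
  MOV R0, R2  → R0 = 93  (save R2)
  MOV R2, R1  → R2 = 12  (R2 gets R1's value)
  MOV R1, R0  → R1 = 93  (R1 gets saved value)
Final: R2 = 12

12


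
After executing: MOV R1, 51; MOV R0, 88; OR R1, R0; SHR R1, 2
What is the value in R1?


Register state trace:
  MOV R1, 51  → R1 = 51 (0b00110011)
  MOV R0, 88  → R0 = 88 (0b01011000)
  OR R1, R0  → R1 = 51 OR 88 = 123 (0b01111011)
  SHR R1, 2  → R1 = 123 >> 2 = 30
Final: R1 = 30

30


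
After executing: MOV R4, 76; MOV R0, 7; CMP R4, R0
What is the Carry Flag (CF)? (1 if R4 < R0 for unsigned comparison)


Register state trace:
  MOV R4, 76  → R4 = 76
  MOV R0, 7  → R0 = 7
  CMP R4, R0  → unsigned 76 - 7: no borrow
  76 >= 7, so CF = 0
CF = 0

0


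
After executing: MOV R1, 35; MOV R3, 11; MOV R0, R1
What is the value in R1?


Register state trace:
  MOV R1, 35  → R1 = 35
  MOV R3, 11  → R3 = 11
  MOV R0, R1  → R0 = 35
Final: R1 = 35

35


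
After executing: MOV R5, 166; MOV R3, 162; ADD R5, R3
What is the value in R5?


Register state trace:
  MOV R5, 166  → R5 = 166
  MOV R3, 162  → R3 = 162
  ADD R5, R3  → R5 = 166 + 162 = 328
Final: R5 = 328

328


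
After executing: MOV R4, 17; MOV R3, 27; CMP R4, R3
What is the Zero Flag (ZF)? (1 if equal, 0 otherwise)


Register state trace:
  MOV R4, 17  → R4 = 17
  MOV R3, 27  → R3 = 27
  CMP R4, R3  → computes 17 - 27 = -10
  Result is nonzero, so values are not equal
ZF = 0

0


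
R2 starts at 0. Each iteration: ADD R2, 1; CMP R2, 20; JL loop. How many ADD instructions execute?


Loop trace (R2 starts at 0, target 20, step 1):
  ADD #1: R2 = 0 + 1 = 1  → 1 < 20, loop
  ADD #2: R2 = 1 + 1 = 2  → 2 < 20, loop
  ADD #3: R2 = 2 + 1 = 3  → 3 < 20, loop
  ADD #4: R2 = 3 + 1 = 4  → 4 < 20, loop
  ADD #5: R2 = 4 + 1 = 5  → 5 < 20, loop
  ADD #6: R2 = 5 + 1 = 6  → 6 < 20, loop
  ADD #7: R2 = 6 + 1 = 7  → 7 < 20, loop
  ADD #8: R2 = 7 + 1 = 8  → 8 < 20, loop
  ADD #9: R2 = 8 + 1 = 9  → 9 < 20, loop
  ADD #10: R2 = 9 + 1 = 10  → 10 < 20, loop
  ADD #11: R2 = 10 + 1 = 11  → 11 < 20, loop
  ADD #12: R2 = 11 + 1 = 12  → 12 < 20, loop
  ADD #13: R2 = 12 + 1 = 13  → 13 < 20, loop
  ADD #14: R2 = 13 + 1 = 14  → 14 < 20, loop
  ADD #15: R2 = 14 + 1 = 15  → 15 < 20, loop
  ADD #16: R2 = 15 + 1 = 16  → 16 < 20, loop
  ADD #17: R2 = 16 + 1 = 17  → 17 < 20, loop
  ADD #18: R2 = 17 + 1 = 18  → 18 < 20, loop
  ADD #19: R2 = 18 + 1 = 19  → 19 < 20, loop
  ADD #20: R2 = 19 + 1 = 20  → 20 >= 20, exit
Total ADD instructions: 20

20


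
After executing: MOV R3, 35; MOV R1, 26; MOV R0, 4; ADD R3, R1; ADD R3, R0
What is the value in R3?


Register state trace:
  MOV R3, 35  → R3 = 35
  MOV R1, 26  → R1 = 26
  MOV R0, 4  → R0 = 4
  ADD R3, R1  → R3 = 35 + 26 = 61
  ADD R3, R0  → R3 = 61 + 4 = 65
Final: R3 = 65

65


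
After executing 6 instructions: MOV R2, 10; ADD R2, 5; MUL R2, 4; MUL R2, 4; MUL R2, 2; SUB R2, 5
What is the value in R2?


Register state trace:
  MOV R2, 10  → R2 = 10
  ADD R2, 5  → R2 = 10 + 5 = 15
  MUL R2, 4  → R2 = 15 * 4 = 60
  MUL R2, 4  → R2 = 60 * 4 = 240
  MUL R2, 2  → R2 = 240 * 2 = 480
  SUB R2, 5  → R2 = 480 - 5 = 475
Final: R2 = 475

475


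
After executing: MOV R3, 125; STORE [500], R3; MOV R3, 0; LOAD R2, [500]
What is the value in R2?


Register and memory trace:
  MOV R3, 125  → R3 = 125
  STORE [500], R3  → mem[500] = 125
  MOV R3, 0  → R3 = 0
  LOAD R2, [500]  → R2 = mem[500] = 125
Final: R2 = 125

125


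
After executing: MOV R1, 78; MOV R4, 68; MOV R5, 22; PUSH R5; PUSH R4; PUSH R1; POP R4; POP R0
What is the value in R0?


Stack trace (top is rightmost):
  MOV R1, 78  → R1 = 78
  MOV R4, 68  → R4 = 68
  MOV R5, 22  → R5 = 22
  PUSH R5  → stack: [22]
  PUSH R4  → stack: [22, 68]
  PUSH R1  → stack: [22, 68, 78]
  POP R4  → R4 = 78, stack: [22, 68]
  POP R0  → R0 = 68, stack: [22]
Final: R0 = 68

68


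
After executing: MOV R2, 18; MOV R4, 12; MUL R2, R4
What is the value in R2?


Register state trace:
  MOV R2, 18  → R2 = 18
  MOV R4, 12  → R4 = 12
  MUL R2, R4  → R2 = 18 * 12 = 216
Final: R2 = 216

216


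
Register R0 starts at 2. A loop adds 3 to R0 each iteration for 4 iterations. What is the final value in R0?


Starting value: R0 = 2
  Iter 1: R0 = 2 + 3 = 5
  Iter 2: R0 = 5 + 3 = 8
  Iter 3: R0 = 8 + 3 = 11
  Iter 4: R0 = 11 + 3 = 14
Final: R0 = 14

14


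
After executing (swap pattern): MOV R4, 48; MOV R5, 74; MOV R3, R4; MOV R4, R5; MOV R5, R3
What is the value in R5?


Register state trace (swap pattern):
  MOV R4, 48  → R4 = 48
  MOV R5, 74  → R5 = 74
  MOV R3, R4  → R3 = 48  (save R4)
  MOV R4, R5  → R4 = 74  (R4 gets R5's value)
  MOV R5, R3  → R5 = 48  (R5 gets saved value)
Final: R5 = 48

48


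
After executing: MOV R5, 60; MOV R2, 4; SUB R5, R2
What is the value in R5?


Register state trace:
  MOV R5, 60  → R5 = 60
  MOV R2, 4  → R2 = 4
  SUB R5, R2  → R5 = 60 - 4 = 56
Final: R5 = 56

56


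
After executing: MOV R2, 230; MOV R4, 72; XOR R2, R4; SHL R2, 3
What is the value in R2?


Register state trace:
  MOV R2, 230  → R2 = 230 (0b11100110)
  MOV R4, 72  → R4 = 72 (0b01001000)
  XOR R2, R4  → R2 = 230 XOR 72 = 174 (0b10101110)
  SHL R2, 3  → R2 = 174 << 3 = 1392
Final: R2 = 1392

1392


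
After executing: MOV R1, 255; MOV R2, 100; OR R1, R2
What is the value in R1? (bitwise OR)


Register state trace:
  MOV R1, 255  → R1 = 255 (0b11111111)
  MOV R2, 100  → R2 = 100 (0b01100100)
  OR R1, R2   → R1 = 255 OR 100 = 255 (0b11111111)
Final: R1 = 255

255


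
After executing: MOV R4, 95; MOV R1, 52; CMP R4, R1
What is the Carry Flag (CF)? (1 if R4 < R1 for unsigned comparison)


Register state trace:
  MOV R4, 95  → R4 = 95
  MOV R1, 52  → R1 = 52
  CMP R4, R1  → unsigned 95 - 52: no borrow
  95 >= 52, so CF = 0
CF = 0

0


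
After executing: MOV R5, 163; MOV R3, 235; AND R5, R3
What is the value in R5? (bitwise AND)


Register state trace:
  MOV R5, 163  → R5 = 163 (0b10100011)
  MOV R3, 235  → R3 = 235 (0b11101011)
  AND R5, R3  → R5 = 163 AND 235 = 163 (0b10100011)
Final: R5 = 163

163


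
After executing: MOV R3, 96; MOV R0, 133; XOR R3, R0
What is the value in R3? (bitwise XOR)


Register state trace:
  MOV R3, 96  → R3 = 96 (0b01100000)
  MOV R0, 133  → R0 = 133 (0b10000101)
  XOR R3, R0  → R3 = 96 XOR 133 = 229 (0b11100101)
Final: R3 = 229

229


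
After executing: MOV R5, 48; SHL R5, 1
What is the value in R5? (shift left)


Register state trace:
  MOV R5, 48  → R5 = 48
  SHL R5, 1  → R5 = 48 << 1 = 48 * 2^1 = 96
Final: R5 = 96

96


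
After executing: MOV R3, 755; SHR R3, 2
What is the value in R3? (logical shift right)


Register state trace:
  MOV R3, 755  → R3 = 755
  SHR R3, 2  → R3 = 755 >> 2 = 755 // 2^2 = 188
Final: R3 = 188

188


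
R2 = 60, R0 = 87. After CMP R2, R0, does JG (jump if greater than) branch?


Trace:
  R2 = 60, R0 = 87
  CMP R2, R0  → compares 60 vs 87
  JG checks: is 60 greater than 87?
  60 < 87, so condition is false
Branch taken: No

No


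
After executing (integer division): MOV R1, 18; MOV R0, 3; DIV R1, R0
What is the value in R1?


Register state trace:
  MOV R1, 18  → R1 = 18
  MOV R0, 3  → R0 = 3
  DIV R1, R0  → R1 = 18 // 3 = 6
Final: R1 = 6

6


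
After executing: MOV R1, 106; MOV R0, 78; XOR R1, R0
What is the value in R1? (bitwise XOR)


Register state trace:
  MOV R1, 106  → R1 = 106 (0b01101010)
  MOV R0, 78  → R0 = 78 (0b01001110)
  XOR R1, R0  → R1 = 106 XOR 78 = 36 (0b00100100)
Final: R1 = 36

36


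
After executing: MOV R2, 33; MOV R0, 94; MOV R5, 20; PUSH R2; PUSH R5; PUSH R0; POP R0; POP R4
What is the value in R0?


Stack trace (top is rightmost):
  MOV R2, 33  → R2 = 33
  MOV R0, 94  → R0 = 94
  MOV R5, 20  → R5 = 20
  PUSH R2  → stack: [33]
  PUSH R5  → stack: [33, 20]
  PUSH R0  → stack: [33, 20, 94]
  POP R0  → R0 = 94, stack: [33, 20]
  POP R4  → R4 = 20, stack: [33]
Final: R0 = 94

94


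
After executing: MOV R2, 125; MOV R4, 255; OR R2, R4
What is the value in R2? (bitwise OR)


Register state trace:
  MOV R2, 125  → R2 = 125 (0b01111101)
  MOV R4, 255  → R4 = 255 (0b11111111)
  OR R2, R4   → R2 = 125 OR 255 = 255 (0b11111111)
Final: R2 = 255

255


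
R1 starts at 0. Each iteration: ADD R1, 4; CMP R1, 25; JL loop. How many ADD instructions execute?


Loop trace (R1 starts at 0, target 25, step 4):
  ADD #1: R1 = 0 + 4 = 4  → 4 < 25, loop
  ADD #2: R1 = 4 + 4 = 8  → 8 < 25, loop
  ADD #3: R1 = 8 + 4 = 12  → 12 < 25, loop
  ADD #4: R1 = 12 + 4 = 16  → 16 < 25, loop
  ADD #5: R1 = 16 + 4 = 20  → 20 < 25, loop
  ADD #6: R1 = 20 + 4 = 24  → 24 < 25, loop
  ADD #7: R1 = 24 + 4 = 28  → 28 >= 25, exit
Total ADD instructions: 7

7


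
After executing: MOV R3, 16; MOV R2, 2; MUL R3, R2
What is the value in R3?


Register state trace:
  MOV R3, 16  → R3 = 16
  MOV R2, 2  → R2 = 2
  MUL R3, R2  → R3 = 16 * 2 = 32
Final: R3 = 32

32


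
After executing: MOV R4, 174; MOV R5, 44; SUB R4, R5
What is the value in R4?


Register state trace:
  MOV R4, 174  → R4 = 174
  MOV R5, 44  → R5 = 44
  SUB R4, R5  → R4 = 174 - 44 = 130
Final: R4 = 130

130


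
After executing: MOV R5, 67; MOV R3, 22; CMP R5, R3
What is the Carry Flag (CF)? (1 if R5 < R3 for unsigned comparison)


Register state trace:
  MOV R5, 67  → R5 = 67
  MOV R3, 22  → R3 = 22
  CMP R5, R3  → unsigned 67 - 22: no borrow
  67 >= 22, so CF = 0
CF = 0

0


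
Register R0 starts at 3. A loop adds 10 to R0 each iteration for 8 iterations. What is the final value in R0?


Starting value: R0 = 3
  Iter 1: R0 = 3 + 10 = 13
  Iter 2: R0 = 13 + 10 = 23
  Iter 3: R0 = 23 + 10 = 33
  Iter 4: R0 = 33 + 10 = 43
  Iter 5: R0 = 43 + 10 = 53
  Iter 6: R0 = 53 + 10 = 63
  Iter 7: R0 = 63 + 10 = 73
  Iter 8: R0 = 73 + 10 = 83
Final: R0 = 83

83


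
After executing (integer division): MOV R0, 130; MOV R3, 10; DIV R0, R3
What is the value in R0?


Register state trace:
  MOV R0, 130  → R0 = 130
  MOV R3, 10  → R3 = 10
  DIV R0, R3  → R0 = 130 // 10 = 13
Final: R0 = 13

13


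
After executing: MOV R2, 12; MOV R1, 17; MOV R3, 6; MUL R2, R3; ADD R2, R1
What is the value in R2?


Register state trace:
  MOV R2, 12  → R2 = 12
  MOV R1, 17  → R1 = 17
  MOV R3, 6  → R3 = 6
  MUL R2, R3  → R2 = 12 * 6 = 72
  ADD R2, R1  → R2 = 72 + 17 = 89
Final: R2 = 89

89


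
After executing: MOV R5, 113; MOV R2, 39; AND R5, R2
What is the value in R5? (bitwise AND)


Register state trace:
  MOV R5, 113  → R5 = 113 (0b01110001)
  MOV R2, 39  → R2 = 39 (0b00100111)
  AND R5, R2  → R5 = 113 AND 39 = 33 (0b00100001)
Final: R5 = 33

33


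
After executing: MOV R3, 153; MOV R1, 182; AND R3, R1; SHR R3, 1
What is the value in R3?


Register state trace:
  MOV R3, 153  → R3 = 153 (0b10011001)
  MOV R1, 182  → R1 = 182 (0b10110110)
  AND R3, R1  → R3 = 153 AND 182 = 144 (0b10010000)
  SHR R3, 1  → R3 = 144 >> 1 = 72
Final: R3 = 72

72


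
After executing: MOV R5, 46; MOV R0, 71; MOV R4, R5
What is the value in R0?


Register state trace:
  MOV R5, 46  → R5 = 46
  MOV R0, 71  → R0 = 71
  MOV R4, R5  → R4 = 46
Final: R0 = 71

71


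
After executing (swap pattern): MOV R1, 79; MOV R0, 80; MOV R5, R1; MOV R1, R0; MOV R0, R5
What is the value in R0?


Register state trace (swap pattern):
  MOV R1, 79  → R1 = 79
  MOV R0, 80  → R0 = 80
  MOV R5, R1  → R5 = 79  (save R1)
  MOV R1, R0  → R1 = 80  (R1 gets R0's value)
  MOV R0, R5  → R0 = 79  (R0 gets saved value)
Final: R0 = 79

79


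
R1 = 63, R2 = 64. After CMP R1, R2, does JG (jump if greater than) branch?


Trace:
  R1 = 63, R2 = 64
  CMP R1, R2  → compares 63 vs 64
  JG checks: is 63 greater than 64?
  63 < 64, so condition is false
Branch taken: No

No


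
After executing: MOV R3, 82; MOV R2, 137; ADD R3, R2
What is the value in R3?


Register state trace:
  MOV R3, 82  → R3 = 82
  MOV R2, 137  → R2 = 137
  ADD R3, R2  → R3 = 82 + 137 = 219
Final: R3 = 219

219


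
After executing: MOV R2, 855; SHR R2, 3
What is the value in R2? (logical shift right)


Register state trace:
  MOV R2, 855  → R2 = 855
  SHR R2, 3  → R2 = 855 >> 3 = 855 // 2^3 = 106
Final: R2 = 106

106


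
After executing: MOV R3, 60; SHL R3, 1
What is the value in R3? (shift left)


Register state trace:
  MOV R3, 60  → R3 = 60
  SHL R3, 1  → R3 = 60 << 1 = 60 * 2^1 = 120
Final: R3 = 120

120


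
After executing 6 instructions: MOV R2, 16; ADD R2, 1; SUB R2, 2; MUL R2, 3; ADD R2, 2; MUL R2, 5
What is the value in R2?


Register state trace:
  MOV R2, 16  → R2 = 16
  ADD R2, 1  → R2 = 16 + 1 = 17
  SUB R2, 2  → R2 = 17 - 2 = 15
  MUL R2, 3  → R2 = 15 * 3 = 45
  ADD R2, 2  → R2 = 45 + 2 = 47
  MUL R2, 5  → R2 = 47 * 5 = 235
Final: R2 = 235

235


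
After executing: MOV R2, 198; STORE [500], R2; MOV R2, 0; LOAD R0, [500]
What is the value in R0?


Register and memory trace:
  MOV R2, 198  → R2 = 198
  STORE [500], R2  → mem[500] = 198
  MOV R2, 0  → R2 = 0
  LOAD R0, [500]  → R0 = mem[500] = 198
Final: R0 = 198

198


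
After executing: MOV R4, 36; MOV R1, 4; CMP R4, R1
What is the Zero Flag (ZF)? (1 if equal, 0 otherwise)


Register state trace:
  MOV R4, 36  → R4 = 36
  MOV R1, 4  → R1 = 4
  CMP R4, R1  → computes 36 - 4 = 32
  Result is nonzero, so values are not equal
ZF = 0

0


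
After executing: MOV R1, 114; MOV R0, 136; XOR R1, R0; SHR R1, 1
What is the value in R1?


Register state trace:
  MOV R1, 114  → R1 = 114 (0b01110010)
  MOV R0, 136  → R0 = 136 (0b10001000)
  XOR R1, R0  → R1 = 114 XOR 136 = 250 (0b11111010)
  SHR R1, 1  → R1 = 250 >> 1 = 125
Final: R1 = 125

125


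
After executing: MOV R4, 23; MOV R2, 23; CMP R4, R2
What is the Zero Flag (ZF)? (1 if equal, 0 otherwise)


Register state trace:
  MOV R4, 23  → R4 = 23
  MOV R2, 23  → R2 = 23
  CMP R4, R2  → computes 23 - 23 = 0
  Result is zero, so values are equal
ZF = 1

1
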